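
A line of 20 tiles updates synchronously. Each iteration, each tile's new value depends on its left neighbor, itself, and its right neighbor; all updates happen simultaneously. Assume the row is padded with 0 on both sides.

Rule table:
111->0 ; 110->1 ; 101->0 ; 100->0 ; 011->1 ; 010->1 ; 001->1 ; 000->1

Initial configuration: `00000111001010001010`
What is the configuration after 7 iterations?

iteration 1: 11111101011010111010
iteration 2: 10000101011010101010
iteration 3: 10111101011010101010
iteration 4: 10100101011010101010
iteration 5: 10101101011010101010
iteration 6: 10101101011010101010  (fixed point — unchanged through iteration 7)

10101101011010101010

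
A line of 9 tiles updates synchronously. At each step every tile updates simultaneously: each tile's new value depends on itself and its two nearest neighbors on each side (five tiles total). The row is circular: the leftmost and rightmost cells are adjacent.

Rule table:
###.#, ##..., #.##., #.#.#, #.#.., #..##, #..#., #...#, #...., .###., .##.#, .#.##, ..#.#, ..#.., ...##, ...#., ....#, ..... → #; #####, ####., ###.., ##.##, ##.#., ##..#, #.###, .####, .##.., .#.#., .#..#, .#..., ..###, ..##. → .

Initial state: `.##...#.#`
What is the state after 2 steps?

##.####.#
##....#..

##....#..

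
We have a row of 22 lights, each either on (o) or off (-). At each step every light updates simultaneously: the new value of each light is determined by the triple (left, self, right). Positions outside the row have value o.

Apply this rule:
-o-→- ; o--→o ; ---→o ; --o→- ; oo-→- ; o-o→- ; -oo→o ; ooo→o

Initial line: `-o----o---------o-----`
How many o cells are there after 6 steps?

11

--ooo--oooooooo--oooo-
o-oo-o-ooooooo-o-ooo--
--o----oooooo----oo-o-
o--ooo-ooooo-ooo-o----
-o-oo--oooo--oo---ooo-
---o-o-ooo-o-o-oo-oo--
count of o: 11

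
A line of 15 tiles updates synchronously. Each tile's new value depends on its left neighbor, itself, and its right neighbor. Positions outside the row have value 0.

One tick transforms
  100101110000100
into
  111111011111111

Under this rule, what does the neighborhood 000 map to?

At position 9 the neighborhood is 000; the next row has 1 there.

1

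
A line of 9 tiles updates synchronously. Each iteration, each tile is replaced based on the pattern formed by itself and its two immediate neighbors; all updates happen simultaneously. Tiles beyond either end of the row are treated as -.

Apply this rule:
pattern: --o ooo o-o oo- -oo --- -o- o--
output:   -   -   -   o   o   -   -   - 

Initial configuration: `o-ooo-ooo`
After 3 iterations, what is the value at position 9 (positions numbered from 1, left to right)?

-

iteration 1: --o-o-o-o
iteration 2: ---------
iteration 3: ---------
position 9 holds -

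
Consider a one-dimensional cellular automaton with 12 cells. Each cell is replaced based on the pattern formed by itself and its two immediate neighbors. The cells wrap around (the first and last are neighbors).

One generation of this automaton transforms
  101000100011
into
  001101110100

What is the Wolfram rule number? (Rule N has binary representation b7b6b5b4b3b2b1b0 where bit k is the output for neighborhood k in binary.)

position 11: 111 → 0  (bit 7 = 0)
position 0: 110 → 0  (bit 6 = 0)
position 1: 101 → 0  (bit 5 = 0)
position 3: 100 → 1  (bit 4 = 1)
position 10: 011 → 0  (bit 3 = 0)
position 2: 010 → 1  (bit 2 = 1)
position 5: 001 → 1  (bit 1 = 1)
position 4: 000 → 0  (bit 0 = 0)
bits b7..b0 = 00010110 = 22

22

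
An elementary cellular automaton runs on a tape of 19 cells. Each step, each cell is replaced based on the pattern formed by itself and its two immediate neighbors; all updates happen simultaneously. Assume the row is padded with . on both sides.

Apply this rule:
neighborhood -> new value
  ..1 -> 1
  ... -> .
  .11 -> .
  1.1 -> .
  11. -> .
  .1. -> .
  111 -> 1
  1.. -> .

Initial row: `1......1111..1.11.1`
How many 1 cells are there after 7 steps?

2

step 1: ......1.11..1......
step 2: .....1.....1.......
step 3: ....1.....1........
step 4: ...1.....1.........
step 5: ..1.....1..........
step 6: .1.....1...........
step 7: 1.....1............
count of 1: 2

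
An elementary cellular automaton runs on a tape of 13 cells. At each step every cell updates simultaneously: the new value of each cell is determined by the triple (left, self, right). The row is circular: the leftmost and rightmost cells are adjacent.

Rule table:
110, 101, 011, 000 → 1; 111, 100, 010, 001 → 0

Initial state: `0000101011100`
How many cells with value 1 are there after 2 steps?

step 1: 1110010110101
step 2: 0010001111011
count of 1: 7

7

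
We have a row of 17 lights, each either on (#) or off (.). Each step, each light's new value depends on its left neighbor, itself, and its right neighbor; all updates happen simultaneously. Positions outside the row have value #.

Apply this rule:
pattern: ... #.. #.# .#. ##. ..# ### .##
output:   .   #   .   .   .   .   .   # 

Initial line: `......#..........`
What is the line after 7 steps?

#......#.........
.#......#........
..#......#.......
#..#......#......
.#..#......#.....
..#..#......#....
#..#..#......#...

#..#..#......#...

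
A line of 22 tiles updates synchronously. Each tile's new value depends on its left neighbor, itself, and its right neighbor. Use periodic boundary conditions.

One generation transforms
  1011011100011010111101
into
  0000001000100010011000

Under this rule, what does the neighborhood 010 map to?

At position 14 the neighborhood is 010; the next row has 1 there.

1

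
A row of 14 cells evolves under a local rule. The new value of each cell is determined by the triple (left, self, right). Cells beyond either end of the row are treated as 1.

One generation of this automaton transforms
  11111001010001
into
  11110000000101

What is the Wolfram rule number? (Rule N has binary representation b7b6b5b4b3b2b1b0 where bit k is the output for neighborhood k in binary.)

position 0: 111 → 1  (bit 7 = 1)
position 4: 110 → 0  (bit 6 = 0)
position 8: 101 → 0  (bit 5 = 0)
position 5: 100 → 0  (bit 4 = 0)
position 13: 011 → 1  (bit 3 = 1)
position 7: 010 → 0  (bit 2 = 0)
position 6: 001 → 0  (bit 1 = 0)
position 11: 000 → 1  (bit 0 = 1)
bits b7..b0 = 10001001 = 137

137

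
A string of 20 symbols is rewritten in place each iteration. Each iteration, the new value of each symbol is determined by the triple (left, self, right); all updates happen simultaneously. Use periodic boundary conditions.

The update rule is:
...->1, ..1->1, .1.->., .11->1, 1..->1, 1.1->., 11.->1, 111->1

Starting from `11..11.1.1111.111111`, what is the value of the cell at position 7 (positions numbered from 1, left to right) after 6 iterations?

1

iteration 1: 111111...1111.111111
iteration 2: 1111111111111.111111
iteration 3: 1111111111111.111111  (fixed point — unchanged through iteration 6)
position 7 holds 1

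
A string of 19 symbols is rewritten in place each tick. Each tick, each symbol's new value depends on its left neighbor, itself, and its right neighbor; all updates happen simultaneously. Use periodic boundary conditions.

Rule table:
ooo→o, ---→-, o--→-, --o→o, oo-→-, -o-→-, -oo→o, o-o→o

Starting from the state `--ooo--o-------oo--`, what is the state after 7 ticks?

-ooo--o-------oo---
ooo--o-------oo----
oo--o-------oo----o
o--o-------oo----oo
--o-------oo----ooo
-o-------oo----ooo-
o-------oo----ooo--

o-------oo----ooo--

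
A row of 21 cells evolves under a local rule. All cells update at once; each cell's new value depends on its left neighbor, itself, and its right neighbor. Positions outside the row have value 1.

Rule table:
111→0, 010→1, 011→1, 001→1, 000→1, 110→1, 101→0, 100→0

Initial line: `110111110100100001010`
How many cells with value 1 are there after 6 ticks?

010100010101101111010
010101110101101001010
010101010101101011010
010101010101101011010  (fixed point — unchanged through tick 6)
count of 1: 11

11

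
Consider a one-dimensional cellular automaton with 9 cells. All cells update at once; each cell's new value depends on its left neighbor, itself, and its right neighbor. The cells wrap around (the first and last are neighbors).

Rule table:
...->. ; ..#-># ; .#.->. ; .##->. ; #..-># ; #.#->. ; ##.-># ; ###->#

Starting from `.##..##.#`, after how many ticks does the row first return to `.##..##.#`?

..###.#..
.#.##..#.
#...###.#
##.#.##..
.#....###
..#..#.##
##.##...#
##..##.#.
.###.#...
#.##..#..
...###.##
#.#.##..#
#....###.
.#..#.##.
#.##...##
#..##.#.#
###.#....
.##..#..#
..###.##.
.#.##..##
....###.#
#..#.##..
.##...###
..##.#.##
##.#....#
##..#..#.
.###.##..
#.##..##.
...###.#.
..#.##..#
##...###.
.##.#.##.
#.#....##
#..#..#.#
###.##...
.##..##.#

36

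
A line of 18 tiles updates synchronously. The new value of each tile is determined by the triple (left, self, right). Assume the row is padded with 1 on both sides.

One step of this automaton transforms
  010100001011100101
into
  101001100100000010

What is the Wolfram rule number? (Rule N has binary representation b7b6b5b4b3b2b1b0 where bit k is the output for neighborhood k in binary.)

33

position 11: 111 → 0  (bit 7 = 0)
position 12: 110 → 0  (bit 6 = 0)
position 0: 101 → 1  (bit 5 = 1)
position 4: 100 → 0  (bit 4 = 0)
position 10: 011 → 0  (bit 3 = 0)
position 1: 010 → 0  (bit 2 = 0)
position 7: 001 → 0  (bit 1 = 0)
position 5: 000 → 1  (bit 0 = 1)
bits b7..b0 = 00100001 = 33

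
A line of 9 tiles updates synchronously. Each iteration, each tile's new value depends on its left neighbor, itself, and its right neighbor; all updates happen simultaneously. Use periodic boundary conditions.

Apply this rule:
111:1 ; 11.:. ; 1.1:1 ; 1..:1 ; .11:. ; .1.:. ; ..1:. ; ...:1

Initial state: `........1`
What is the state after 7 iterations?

iteration 1: 1111111..
iteration 2: .11111.1.
iteration 3: ..111.1.1
iteration 4: 1..1.1.1.
iteration 5: .1..1.1.1
iteration 6: 1.1..1.1.
iteration 7: .1.1..1.1

.1.1..1.1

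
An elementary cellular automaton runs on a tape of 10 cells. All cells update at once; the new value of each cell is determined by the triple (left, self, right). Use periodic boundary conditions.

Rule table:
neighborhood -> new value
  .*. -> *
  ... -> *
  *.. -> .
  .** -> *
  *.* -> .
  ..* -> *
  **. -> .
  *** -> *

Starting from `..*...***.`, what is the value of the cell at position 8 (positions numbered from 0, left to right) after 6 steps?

***.****..
**..***..*
*..***..**
..***..***
.***..***.
***..***..
position 8 holds .

.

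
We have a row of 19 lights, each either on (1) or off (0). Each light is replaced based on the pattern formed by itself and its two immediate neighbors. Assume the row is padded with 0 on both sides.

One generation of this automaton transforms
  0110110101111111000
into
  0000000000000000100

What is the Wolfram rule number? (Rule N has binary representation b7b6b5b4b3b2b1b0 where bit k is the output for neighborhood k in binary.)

16

position 10: 111 → 0  (bit 7 = 0)
position 2: 110 → 0  (bit 6 = 0)
position 3: 101 → 0  (bit 5 = 0)
position 16: 100 → 1  (bit 4 = 1)
position 1: 011 → 0  (bit 3 = 0)
position 7: 010 → 0  (bit 2 = 0)
position 0: 001 → 0  (bit 1 = 0)
position 17: 000 → 0  (bit 0 = 0)
bits b7..b0 = 00010000 = 16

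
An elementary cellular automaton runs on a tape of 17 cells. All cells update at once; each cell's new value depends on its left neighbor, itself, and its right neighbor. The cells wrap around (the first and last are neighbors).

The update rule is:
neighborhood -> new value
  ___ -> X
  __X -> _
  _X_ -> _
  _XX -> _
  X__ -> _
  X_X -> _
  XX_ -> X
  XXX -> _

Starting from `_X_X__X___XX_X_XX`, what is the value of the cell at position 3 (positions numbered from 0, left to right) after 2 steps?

step 1: ________X__X____X
step 2: _XXXXXX______XX__
position 3 holds X

X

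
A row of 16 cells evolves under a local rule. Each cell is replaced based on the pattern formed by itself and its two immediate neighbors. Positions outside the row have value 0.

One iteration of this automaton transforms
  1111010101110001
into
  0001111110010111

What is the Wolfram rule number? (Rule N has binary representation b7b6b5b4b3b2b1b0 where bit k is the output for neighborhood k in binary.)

103

position 1: 111 → 0  (bit 7 = 0)
position 3: 110 → 1  (bit 6 = 1)
position 4: 101 → 1  (bit 5 = 1)
position 12: 100 → 0  (bit 4 = 0)
position 0: 011 → 0  (bit 3 = 0)
position 5: 010 → 1  (bit 2 = 1)
position 14: 001 → 1  (bit 1 = 1)
position 13: 000 → 1  (bit 0 = 1)
bits b7..b0 = 01100111 = 103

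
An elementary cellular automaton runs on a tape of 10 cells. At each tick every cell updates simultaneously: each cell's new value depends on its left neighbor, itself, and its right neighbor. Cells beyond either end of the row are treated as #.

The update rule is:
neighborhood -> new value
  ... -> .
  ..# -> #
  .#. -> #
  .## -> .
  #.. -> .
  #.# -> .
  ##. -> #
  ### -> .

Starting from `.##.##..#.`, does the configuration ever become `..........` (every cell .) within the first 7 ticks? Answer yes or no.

no

..#..#.##.
.##.##..#.  (repeats tick 0; period 2)
tick 7: ..#..#.##.
tick 7 is ..#..#.##., still not uniform .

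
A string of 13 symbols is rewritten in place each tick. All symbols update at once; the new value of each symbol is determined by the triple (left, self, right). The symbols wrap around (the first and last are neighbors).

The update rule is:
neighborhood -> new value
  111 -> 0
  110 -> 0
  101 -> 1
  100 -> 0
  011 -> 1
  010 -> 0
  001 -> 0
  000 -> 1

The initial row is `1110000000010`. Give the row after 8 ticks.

1000110001111

1000111111001
0010100000001
0001001111100
1100001000001
0001100011101
0101001010010
0010000100000
1000110001111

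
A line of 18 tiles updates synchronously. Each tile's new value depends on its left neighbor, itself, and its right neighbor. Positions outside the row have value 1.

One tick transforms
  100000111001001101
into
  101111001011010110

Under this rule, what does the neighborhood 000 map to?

At position 2 the neighborhood is 000; the next row has 1 there.

1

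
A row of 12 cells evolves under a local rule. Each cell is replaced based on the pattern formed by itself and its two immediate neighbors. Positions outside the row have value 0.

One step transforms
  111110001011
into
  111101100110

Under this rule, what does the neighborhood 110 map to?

At position 4 the neighborhood is 110; the next row has 0 there.

0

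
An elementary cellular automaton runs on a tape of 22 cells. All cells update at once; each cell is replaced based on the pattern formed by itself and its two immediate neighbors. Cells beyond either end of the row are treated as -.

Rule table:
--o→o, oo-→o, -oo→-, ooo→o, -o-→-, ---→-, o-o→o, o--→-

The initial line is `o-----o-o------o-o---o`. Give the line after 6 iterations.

o-o------o-o---o------

iteration 1: -----o-o------o-o---o-
iteration 2: ----o-o------o-o---o--
iteration 3: ---o-o------o-o---o---
iteration 4: --o-o------o-o---o----
iteration 5: -o-o------o-o---o-----
iteration 6: o-o------o-o---o------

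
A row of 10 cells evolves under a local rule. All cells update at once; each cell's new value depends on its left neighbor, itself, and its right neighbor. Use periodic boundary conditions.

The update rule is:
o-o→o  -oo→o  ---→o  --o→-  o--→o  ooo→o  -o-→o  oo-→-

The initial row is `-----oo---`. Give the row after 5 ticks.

oooo-o-ooo
ooo-oooooo
oo-ooooooo
o-oooooooo
-ooooooooo

-ooooooooo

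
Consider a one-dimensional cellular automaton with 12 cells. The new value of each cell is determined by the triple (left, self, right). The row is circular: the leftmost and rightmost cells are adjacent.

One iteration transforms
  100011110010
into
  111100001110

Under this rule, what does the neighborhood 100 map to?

At position 1 the neighborhood is 100; the next row has 1 there.

1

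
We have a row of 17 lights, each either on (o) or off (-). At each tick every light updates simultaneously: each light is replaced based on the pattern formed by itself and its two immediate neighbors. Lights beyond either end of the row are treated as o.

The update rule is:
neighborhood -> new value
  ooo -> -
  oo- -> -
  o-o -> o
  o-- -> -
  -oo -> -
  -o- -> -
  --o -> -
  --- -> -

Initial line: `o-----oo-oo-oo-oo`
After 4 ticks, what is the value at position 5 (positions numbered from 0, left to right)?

tick 1: --------o--o--o--
tick 2: -----------------
tick 3: -----------------  (fixed point — unchanged through tick 4)
position 5 holds -

-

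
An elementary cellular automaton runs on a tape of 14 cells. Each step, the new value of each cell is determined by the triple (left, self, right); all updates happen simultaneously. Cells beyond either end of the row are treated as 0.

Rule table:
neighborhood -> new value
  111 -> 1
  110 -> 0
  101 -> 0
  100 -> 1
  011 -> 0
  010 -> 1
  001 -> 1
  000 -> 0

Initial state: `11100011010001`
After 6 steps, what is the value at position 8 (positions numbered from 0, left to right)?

1

step 1: 01010100011011
step 2: 11010110100000
step 3: 00010000110000
step 4: 00111001001000
step 5: 01010111111100
step 6: 11010011111010
position 8 holds 1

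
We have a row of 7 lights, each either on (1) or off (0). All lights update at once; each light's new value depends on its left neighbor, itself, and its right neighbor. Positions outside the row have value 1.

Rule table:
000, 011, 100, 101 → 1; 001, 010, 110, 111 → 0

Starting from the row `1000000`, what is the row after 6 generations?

1010101

0111110
1100001
0011101
1010011
0101010
1010101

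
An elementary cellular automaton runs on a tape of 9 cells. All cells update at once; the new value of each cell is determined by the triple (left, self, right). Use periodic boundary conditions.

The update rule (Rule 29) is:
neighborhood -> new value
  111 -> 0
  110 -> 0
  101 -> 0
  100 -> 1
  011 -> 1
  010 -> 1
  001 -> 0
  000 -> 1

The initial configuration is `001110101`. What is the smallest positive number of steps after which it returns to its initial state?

101000101
001110101

2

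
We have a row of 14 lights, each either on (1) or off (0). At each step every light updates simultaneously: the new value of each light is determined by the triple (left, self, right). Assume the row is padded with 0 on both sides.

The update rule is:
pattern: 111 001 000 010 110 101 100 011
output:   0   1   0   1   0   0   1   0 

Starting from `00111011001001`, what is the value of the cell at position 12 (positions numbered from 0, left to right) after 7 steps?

1

01000000111111
11100001000000
00010011100000
00111100010000
01000010111000
11100110000100
00011001001110
position 12 holds 1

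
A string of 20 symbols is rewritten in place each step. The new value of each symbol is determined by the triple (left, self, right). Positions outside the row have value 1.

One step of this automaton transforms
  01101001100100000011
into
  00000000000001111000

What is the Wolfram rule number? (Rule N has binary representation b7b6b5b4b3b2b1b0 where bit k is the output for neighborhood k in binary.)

1

position 19: 111 → 0  (bit 7 = 0)
position 2: 110 → 0  (bit 6 = 0)
position 0: 101 → 0  (bit 5 = 0)
position 5: 100 → 0  (bit 4 = 0)
position 1: 011 → 0  (bit 3 = 0)
position 4: 010 → 0  (bit 2 = 0)
position 6: 001 → 0  (bit 1 = 0)
position 13: 000 → 1  (bit 0 = 1)
bits b7..b0 = 00000001 = 1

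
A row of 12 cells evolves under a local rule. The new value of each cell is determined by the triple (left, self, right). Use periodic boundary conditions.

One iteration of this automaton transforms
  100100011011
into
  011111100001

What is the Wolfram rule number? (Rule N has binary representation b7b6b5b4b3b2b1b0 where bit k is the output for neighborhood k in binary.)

position 11: 111 → 1  (bit 7 = 1)
position 0: 110 → 0  (bit 6 = 0)
position 9: 101 → 0  (bit 5 = 0)
position 1: 100 → 1  (bit 4 = 1)
position 7: 011 → 0  (bit 3 = 0)
position 3: 010 → 1  (bit 2 = 1)
position 2: 001 → 1  (bit 1 = 1)
position 5: 000 → 1  (bit 0 = 1)
bits b7..b0 = 10010111 = 151

151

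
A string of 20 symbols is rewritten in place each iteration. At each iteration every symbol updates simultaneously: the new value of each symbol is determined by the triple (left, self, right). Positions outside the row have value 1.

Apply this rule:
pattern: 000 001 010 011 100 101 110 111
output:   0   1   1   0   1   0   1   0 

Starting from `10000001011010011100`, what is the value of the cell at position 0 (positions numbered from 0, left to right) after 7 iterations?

1

iteration 1: 11000011001011100111
iteration 2: 01100101111000111000
iteration 3: 00111100001101001101
iteration 4: 11000110010101110100
iteration 5: 01101011110100010111
iteration 6: 00101000010110110000
iteration 7: 11101100110010011001
position 0 holds 1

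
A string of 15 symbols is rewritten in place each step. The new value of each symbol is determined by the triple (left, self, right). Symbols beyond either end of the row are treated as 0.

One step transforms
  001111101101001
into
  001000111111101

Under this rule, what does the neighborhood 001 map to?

At position 1 the neighborhood is 001; the next row has 0 there.

0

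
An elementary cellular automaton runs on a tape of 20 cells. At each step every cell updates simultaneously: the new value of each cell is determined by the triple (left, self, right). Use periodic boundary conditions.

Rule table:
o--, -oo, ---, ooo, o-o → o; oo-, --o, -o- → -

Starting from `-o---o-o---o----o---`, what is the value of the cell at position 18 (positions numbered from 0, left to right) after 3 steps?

--oo--o-oo--ooo--ooo
o-o-o--oo-o-oo-o-oo-
-o-o-o-o-o-oo-o-oo-o
position 18 holds -

-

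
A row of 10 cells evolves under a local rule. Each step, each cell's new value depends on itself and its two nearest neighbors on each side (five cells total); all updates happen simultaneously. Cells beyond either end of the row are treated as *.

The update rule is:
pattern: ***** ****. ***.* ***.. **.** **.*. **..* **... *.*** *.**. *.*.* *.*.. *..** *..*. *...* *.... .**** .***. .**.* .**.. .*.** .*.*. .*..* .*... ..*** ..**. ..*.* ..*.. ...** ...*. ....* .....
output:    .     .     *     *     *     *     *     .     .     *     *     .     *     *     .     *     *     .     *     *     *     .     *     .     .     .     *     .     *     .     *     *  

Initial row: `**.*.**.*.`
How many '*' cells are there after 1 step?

9

.*********
count of *: 9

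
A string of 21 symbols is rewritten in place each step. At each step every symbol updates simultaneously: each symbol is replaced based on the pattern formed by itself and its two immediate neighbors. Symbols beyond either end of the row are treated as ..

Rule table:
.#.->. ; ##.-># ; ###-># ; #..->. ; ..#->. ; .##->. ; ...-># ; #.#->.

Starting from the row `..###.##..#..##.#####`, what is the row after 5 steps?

..#......#..#...#.#..

#..##..#......#..####
....#....####.....###
###...##..###.###..##
.##.#..#...##..##...#
..#......#..#...#.#..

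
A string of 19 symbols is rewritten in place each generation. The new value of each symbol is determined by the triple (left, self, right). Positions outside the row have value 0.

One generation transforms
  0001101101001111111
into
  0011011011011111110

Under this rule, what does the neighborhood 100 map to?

At position 10 the neighborhood is 100; the next row has 0 there.

0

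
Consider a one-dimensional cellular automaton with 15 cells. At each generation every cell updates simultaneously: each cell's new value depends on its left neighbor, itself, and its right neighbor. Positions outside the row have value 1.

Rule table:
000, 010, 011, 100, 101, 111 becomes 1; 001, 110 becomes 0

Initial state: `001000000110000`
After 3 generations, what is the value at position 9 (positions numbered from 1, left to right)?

1

101111110101110
011111101111101
111111011111011
position 9 holds 1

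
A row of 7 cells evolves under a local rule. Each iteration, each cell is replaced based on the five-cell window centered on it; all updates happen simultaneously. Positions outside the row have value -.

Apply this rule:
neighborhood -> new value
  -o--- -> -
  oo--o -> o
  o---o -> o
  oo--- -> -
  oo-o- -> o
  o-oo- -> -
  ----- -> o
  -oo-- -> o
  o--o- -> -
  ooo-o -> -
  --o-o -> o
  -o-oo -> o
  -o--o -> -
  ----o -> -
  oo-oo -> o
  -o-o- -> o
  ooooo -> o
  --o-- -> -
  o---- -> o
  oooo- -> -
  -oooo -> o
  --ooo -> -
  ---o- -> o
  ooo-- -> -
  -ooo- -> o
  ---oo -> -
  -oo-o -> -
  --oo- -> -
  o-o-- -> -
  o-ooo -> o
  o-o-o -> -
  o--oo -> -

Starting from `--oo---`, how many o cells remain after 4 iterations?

2

---o-oo
o-ooo-o
oooo-o-
-o--o--
count of o: 2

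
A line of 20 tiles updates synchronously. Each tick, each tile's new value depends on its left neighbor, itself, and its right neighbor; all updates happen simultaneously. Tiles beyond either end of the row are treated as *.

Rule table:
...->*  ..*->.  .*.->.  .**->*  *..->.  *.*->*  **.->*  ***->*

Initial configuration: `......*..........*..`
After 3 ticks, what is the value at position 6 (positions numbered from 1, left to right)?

.****...********....
*****.*.********.**.
******.*************
position 6 holds *

*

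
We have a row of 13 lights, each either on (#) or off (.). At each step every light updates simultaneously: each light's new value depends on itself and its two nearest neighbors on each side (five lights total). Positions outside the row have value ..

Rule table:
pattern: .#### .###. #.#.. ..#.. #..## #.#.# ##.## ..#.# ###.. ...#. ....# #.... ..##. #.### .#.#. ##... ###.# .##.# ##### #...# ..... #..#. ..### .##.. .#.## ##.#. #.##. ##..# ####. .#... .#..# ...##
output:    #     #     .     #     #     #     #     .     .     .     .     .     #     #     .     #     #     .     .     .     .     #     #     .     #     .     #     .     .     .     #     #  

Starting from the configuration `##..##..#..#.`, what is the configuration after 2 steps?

####..###...#

step 1: #..##..#####.
step 2: ####..###...#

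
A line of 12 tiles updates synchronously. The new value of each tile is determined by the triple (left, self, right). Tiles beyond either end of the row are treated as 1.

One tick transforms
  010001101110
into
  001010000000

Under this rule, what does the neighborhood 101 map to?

0

At position 0 the neighborhood is 101; the next row has 0 there.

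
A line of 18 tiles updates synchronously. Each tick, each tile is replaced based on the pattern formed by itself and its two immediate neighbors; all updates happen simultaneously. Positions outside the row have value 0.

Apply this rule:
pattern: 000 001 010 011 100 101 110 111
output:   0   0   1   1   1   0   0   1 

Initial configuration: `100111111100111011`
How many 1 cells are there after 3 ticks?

110111111010110010
100111110010101011
110111101010101010
count of 1: 11

11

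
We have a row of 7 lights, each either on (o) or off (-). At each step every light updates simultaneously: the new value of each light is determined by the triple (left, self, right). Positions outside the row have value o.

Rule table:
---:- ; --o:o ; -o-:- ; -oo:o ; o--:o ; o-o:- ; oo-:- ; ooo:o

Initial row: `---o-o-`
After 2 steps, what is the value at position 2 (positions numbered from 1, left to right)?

o-o----
---o--o
position 2 holds -

-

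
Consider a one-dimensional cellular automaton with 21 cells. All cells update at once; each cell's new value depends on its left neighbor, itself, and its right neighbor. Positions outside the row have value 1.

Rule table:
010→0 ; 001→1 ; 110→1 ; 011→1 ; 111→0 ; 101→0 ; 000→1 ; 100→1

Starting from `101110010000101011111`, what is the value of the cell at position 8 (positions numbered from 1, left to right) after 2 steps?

0

101011101111000010000
100010101001111101111
position 8 holds 0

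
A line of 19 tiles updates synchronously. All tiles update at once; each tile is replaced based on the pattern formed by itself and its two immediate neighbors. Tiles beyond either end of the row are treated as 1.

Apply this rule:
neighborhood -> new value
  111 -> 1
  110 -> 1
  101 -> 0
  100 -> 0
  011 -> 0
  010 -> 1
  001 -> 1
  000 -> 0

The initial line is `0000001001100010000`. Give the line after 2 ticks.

0000101010101010010

0000011010100110001
0000101010101010010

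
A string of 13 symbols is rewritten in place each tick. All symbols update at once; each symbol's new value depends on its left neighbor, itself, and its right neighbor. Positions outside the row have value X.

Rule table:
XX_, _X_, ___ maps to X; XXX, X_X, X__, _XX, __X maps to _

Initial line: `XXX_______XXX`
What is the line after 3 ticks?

__X_XXX_X__X_

__X_XXXXX____
__X_____X_XX_
__X_XXX_X__X_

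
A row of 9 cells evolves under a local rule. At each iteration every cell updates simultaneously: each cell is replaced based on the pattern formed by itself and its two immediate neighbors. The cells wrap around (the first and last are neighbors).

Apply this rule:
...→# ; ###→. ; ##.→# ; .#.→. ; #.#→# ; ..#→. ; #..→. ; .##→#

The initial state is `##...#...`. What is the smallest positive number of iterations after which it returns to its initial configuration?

##.#...#.
###..#..#
..#.....#
....###..
###.#.#.#
..##.#.##
..###.###
..#.###.#
...##.##.
##.#####.
####...##
...#.#.#.
##..#.#..
##...#...

14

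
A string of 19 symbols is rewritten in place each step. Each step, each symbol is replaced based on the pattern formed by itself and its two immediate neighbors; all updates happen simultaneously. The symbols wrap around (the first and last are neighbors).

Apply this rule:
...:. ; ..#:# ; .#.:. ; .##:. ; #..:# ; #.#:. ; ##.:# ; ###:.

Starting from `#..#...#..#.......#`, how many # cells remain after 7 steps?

8

###.#.#.##.#.....#.
..#......#..#...#..
.#.#....#.##.#.#.#.
#...#..#...#......#
##.#.##.#.#.#....#.
.#....#......#..#..
#.#..#.#....#.##.#.
count of #: 8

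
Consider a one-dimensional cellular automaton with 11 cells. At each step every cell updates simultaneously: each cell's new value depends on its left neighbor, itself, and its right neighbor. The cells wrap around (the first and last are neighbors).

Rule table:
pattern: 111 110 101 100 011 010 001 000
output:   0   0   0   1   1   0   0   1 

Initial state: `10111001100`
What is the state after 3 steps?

00100101010
10010000001
01001111101

01001111101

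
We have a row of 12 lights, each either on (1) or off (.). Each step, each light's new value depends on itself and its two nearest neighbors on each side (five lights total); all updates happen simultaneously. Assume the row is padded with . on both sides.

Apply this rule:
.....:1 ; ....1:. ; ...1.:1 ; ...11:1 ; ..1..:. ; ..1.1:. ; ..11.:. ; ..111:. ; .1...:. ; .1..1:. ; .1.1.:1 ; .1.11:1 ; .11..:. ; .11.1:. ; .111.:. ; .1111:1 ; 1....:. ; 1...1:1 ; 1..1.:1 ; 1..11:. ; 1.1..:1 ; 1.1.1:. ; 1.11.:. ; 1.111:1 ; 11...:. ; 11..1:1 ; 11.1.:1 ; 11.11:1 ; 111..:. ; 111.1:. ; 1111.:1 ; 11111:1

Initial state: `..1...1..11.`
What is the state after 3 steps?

.1..11......
1.......1111
...111.1.11.

...111.1.11.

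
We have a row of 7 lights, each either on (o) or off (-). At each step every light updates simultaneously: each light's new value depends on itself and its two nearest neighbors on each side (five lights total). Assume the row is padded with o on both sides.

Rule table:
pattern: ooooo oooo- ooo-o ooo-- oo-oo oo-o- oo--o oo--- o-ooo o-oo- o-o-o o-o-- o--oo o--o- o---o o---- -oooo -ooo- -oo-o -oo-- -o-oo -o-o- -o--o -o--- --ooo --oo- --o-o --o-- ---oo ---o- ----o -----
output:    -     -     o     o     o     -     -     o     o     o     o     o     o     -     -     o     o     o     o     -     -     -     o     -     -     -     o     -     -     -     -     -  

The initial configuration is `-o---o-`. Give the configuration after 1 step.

-o---o-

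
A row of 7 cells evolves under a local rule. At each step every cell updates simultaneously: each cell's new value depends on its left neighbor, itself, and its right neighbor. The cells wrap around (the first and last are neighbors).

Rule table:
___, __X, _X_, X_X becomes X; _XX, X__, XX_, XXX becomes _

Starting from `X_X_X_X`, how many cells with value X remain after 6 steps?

1

_XXXXX_
X______
X_XXXXX
_X_____
XX_XXXX
__X____
count of X: 1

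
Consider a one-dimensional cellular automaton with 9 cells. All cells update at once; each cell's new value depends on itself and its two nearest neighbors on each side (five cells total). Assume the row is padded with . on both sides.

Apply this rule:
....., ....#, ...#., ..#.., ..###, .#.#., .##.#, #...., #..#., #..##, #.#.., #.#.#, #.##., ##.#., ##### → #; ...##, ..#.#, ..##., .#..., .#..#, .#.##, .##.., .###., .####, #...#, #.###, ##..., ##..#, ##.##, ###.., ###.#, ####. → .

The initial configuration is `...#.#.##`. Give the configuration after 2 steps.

###.##.#.
#...####.

#...####.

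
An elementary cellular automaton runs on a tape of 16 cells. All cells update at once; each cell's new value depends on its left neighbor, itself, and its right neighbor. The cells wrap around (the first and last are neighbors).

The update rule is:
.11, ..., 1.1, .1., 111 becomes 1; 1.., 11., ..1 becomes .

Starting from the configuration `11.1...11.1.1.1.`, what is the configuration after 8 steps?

1111111111.11.11

step 1: 1.11.1.1.1111111
step 2: .11.111111111111
step 3: 11.111111111111.
step 4: 1.111111111111.1
step 5: .111111111111.11
step 6: 111111111111.11.
step 7: 11111111111.11.1
step 8: 1111111111.11.11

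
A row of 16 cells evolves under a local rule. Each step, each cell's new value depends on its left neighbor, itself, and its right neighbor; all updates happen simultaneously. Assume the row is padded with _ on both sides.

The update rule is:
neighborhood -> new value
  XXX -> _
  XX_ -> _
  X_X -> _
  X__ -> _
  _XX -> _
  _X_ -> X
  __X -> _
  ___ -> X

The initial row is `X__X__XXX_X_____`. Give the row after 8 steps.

X__X______X_XXXX
X__X_XXXX_X_____
X__X______X_XXXX  (repeats step 1; period 2)
step 8: X__X_XXXX_X_____

X__X_XXXX_X_____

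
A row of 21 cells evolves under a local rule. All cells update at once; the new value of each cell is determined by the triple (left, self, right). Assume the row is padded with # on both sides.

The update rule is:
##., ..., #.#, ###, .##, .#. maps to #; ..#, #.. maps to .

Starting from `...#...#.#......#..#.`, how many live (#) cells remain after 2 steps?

19

.#.#.#.###.####.#..##
#################..##
count of #: 19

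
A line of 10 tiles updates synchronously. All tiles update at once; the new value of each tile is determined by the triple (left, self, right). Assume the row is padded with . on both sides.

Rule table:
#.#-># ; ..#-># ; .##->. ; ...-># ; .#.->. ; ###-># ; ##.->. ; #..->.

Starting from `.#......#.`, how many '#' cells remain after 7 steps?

#..#####..
..#.###..#
##.#.#..#.
..#.#..#..
##.#..#..#
..#..#..#.
##..#..#..
count of #: 4

4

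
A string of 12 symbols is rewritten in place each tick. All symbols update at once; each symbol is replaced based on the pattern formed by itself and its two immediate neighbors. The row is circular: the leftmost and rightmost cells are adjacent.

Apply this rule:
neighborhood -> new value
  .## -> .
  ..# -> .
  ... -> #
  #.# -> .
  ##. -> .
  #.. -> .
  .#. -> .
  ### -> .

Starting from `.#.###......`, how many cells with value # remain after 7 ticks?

.......#####
.#####......
.......#####  (repeats tick 1; period 2)
tick 7: .......#####
count of #: 5

5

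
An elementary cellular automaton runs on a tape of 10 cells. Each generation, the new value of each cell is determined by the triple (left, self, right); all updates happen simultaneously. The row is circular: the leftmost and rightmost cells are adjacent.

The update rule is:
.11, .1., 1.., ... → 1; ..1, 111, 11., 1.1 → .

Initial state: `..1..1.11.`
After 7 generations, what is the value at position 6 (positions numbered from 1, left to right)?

1

1.11.1.1.1
..1..1.1.1
1.11.1.1.1  (repeats generation 1; period 2)
generation 7: 1.11.1.1.1
position 6 holds 1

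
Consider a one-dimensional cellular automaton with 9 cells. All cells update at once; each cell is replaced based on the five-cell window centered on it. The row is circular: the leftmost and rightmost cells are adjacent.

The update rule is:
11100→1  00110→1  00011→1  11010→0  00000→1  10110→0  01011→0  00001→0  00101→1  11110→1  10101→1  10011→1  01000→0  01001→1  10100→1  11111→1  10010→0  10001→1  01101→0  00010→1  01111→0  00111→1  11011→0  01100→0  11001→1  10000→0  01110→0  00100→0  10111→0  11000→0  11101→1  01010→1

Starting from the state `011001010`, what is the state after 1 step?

110101111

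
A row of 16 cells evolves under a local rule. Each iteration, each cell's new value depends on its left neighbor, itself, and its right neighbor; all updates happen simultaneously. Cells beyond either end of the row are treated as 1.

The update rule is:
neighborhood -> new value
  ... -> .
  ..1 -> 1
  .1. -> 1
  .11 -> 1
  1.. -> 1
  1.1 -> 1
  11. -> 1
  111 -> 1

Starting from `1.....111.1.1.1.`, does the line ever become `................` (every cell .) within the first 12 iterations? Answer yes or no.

no

iteration 1: 11...11111111111
iteration 2: 111.111111111111
iteration 3: 1111111111111111
iteration 4: 1111111111111111  (fixed point — unchanged through iteration 12)
iteration 12 is 1111111111111111, still not uniform .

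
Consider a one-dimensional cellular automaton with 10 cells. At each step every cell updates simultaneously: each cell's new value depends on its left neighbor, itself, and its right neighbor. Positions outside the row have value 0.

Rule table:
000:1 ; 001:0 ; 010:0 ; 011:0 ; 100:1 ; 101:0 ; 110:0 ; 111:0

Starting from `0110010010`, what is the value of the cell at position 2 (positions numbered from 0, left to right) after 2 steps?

0

0001001001
1100100100
position 2 holds 0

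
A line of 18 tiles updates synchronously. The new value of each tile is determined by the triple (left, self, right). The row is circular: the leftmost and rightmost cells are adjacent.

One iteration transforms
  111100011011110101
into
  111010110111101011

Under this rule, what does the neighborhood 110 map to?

0

At position 3 the neighborhood is 110; the next row has 0 there.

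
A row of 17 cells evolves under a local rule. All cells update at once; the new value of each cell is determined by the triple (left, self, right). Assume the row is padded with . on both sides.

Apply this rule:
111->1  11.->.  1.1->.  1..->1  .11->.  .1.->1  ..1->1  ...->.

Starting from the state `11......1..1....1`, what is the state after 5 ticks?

..1....111111..11
.111..1.1111.11..
1.1.111..11....1.
1.1..1.11..1..111
1.1111...11111.1.

1.1111...11111.1.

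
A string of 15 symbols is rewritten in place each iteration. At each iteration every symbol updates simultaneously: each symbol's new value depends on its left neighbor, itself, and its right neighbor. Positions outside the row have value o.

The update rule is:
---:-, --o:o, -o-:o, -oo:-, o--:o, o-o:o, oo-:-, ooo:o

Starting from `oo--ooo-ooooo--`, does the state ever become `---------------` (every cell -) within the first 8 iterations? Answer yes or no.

no

o-oo-o-o-ooo-oo
-o--ooooo-o-o-o
oooo-ooo-ooooo-
ooo-o-o-o-ooo-o
oo-ooooooo-o-o-
o-o-ooooo-ooooo
-ooo-ooo-o-oooo
o-o-o-o-ooo-ooo
iteration 8 is o-o-o-o-ooo-ooo, still not uniform -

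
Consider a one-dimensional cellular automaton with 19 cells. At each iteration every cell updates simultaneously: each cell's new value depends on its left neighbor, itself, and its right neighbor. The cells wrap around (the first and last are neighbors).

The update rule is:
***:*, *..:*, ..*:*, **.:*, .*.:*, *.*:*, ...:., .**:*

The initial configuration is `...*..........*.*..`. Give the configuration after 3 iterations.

*******....********

iteration 1: ..***........*****.
iteration 2: .*****......*******
iteration 3: *******....********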